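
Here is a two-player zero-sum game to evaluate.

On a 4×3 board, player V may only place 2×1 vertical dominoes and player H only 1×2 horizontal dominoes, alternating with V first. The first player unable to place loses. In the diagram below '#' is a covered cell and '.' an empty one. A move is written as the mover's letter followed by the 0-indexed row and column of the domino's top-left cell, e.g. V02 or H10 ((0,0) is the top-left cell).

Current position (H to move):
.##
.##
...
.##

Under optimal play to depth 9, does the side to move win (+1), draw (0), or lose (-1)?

value(.##/.##/.../.##, H) = -1

p1 H@[.##/.##/.../.##]: H20[.##/.##/##./.##]-1* H21[.##/.##/.##/.##]-1
p2 V@[.##/.##/##./.##]: V00[###/###/##./.##]+1*
p3 H@[###/###/##./.##] terminal -1; root [.##/.##/.../.##] d9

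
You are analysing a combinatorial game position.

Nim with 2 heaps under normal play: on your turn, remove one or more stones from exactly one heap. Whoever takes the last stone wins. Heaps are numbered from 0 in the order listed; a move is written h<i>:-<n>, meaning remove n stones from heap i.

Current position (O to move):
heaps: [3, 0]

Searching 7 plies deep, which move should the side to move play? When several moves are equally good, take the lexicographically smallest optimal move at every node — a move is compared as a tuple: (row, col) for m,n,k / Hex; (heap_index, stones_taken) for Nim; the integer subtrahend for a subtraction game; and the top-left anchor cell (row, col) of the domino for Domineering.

ply 1, O at (3,0) | h0:-1=-1→(2,0); h0:-2=-1→(1,0); h0:-3=+1→(0,0)*
ply 2: (0,0) is terminal -1 (X); from (3,0) depth 7

O's best at [(3,0)]: h0:-3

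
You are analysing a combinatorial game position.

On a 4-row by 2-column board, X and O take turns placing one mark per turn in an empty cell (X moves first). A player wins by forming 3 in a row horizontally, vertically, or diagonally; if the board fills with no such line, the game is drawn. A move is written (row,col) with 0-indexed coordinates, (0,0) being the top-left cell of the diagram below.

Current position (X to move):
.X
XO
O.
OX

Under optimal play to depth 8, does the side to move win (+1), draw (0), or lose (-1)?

value(.X/XO/O./OX, X) = 0

[.X/XO/O./OX] X move#1: (0,0):+0/XX/XO/O./OX*, (2,1):+0/.X/XO/OX/OX
[XX/XO/O./OX] O move#2: (2,1):+0/XX/XO/OO/OX*
[XX/XO/OO/OX] end (terminal +0, X#3); searched .X/XO/O./OX to 8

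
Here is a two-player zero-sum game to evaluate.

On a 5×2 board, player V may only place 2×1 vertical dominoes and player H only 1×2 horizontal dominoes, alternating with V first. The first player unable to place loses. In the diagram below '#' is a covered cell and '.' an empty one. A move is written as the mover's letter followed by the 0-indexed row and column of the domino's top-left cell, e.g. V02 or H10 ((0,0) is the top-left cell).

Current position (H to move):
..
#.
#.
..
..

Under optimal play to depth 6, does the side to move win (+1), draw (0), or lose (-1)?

value(../#./#./../.., H) = +1

[../#./#./../..] H move#1: H00:-1/##/#./#./../.., H30:+1/../#./#./##/..*, H40:+1/../#./#./../##
[../#./#./##/..] V move#2: V01:-1/.#/##/#./##/..*, V11:-1/../##/##/##/..
[.#/##/#./##/..] H move#3: H40:+1/.#/##/#./##/##*
[.#/##/#./##/##] end (terminal -1, V#4); searched ../#./#./../.. to 6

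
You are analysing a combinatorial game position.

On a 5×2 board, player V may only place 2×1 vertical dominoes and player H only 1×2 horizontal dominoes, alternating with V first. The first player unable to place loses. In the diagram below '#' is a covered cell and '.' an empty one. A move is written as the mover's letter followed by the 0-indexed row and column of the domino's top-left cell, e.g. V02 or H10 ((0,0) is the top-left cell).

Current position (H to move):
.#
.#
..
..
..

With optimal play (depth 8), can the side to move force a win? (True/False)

ply 1, H at .#/.#/../../.. | H20=-1→.#/.#/##/../..; H30=+1→.#/.#/../##/..*; H40=-1→.#/.#/../../##
ply 2, V at .#/.#/../##/.. | V00=-1→##/##/../##/..*; V10=-1→.#/##/#./##/..
ply 3, H at ##/##/../##/.. | H20=+1→##/##/##/##/..*; H40=+1→##/##/../##/##
ply 4: ##/##/##/##/.. is terminal -1 (V); from .#/.#/../../.. depth 8

H winning at [.#/.#/../../..]: True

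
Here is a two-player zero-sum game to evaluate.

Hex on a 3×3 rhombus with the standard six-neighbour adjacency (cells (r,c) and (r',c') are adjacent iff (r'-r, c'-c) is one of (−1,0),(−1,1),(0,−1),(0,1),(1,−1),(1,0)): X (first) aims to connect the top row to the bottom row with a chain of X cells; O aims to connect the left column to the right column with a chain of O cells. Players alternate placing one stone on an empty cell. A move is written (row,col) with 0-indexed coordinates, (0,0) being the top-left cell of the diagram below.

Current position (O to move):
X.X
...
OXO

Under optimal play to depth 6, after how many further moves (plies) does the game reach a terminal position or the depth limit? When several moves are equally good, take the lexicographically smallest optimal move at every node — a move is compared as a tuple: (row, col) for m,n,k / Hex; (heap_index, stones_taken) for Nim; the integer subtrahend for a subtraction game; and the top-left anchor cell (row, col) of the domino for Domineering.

[X.X/.../OXO] O move#1: (0,1):-1/XOX/.../OXO*, (1,0):-1/X.X/O../OXO, (1,1):-1/X.X/.O./OXO, (1,2):-1/X.X/..O/OXO
[XOX/.../OXO] X move#2: (1,0):+1/XOX/X../OXO*, (1,1):+1/XOX/.X./OXO, (1,2):+1/XOX/..X/OXO
[XOX/X../OXO] O move#3: (1,1):-1/XOX/XO./OXO*, (1,2):-1/XOX/X.O/OXO
[XOX/XO./OXO] X move#4: (1,2):+1/XOX/XOX/OXO*
[XOX/XOX/OXO] end (terminal -1, O#5); searched X.X/.../OXO to 6

PV length from [X.X/.../OXO]: 4 plies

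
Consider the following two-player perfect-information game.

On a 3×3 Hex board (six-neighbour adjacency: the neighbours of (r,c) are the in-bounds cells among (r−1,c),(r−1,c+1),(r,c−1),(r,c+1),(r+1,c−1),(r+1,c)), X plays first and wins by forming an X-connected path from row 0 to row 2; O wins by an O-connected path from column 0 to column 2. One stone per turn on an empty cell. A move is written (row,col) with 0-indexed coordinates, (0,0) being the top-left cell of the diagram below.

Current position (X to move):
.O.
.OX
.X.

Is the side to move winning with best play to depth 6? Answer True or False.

X winning at [.O./.OX/.X.]: True

[.O./.OX/.X.] X move#1: (0,0):-1/XO./.OX/.X., (0,2):+1/.OX/.OX/.X.*, (1,0):-1/.O./XOX/.X., (2,0):-1/.O./.OX/XX., (2,2):-1/.O./.OX/.XX
[.OX/.OX/.X.] end (terminal -1, O#2); searched .O./.OX/.X. to 6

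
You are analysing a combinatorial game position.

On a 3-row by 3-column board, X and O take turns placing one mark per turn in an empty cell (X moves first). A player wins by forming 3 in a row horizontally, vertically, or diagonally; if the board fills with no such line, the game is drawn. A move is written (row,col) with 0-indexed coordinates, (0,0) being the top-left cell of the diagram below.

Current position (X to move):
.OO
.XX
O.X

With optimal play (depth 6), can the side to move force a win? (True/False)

X winning at [.OO/.XX/O.X]: True

ply 1, X at .OO/.XX/O.X | (0,0)=+1→XOO/.XX/O.X*; (1,0)=+1→.OO/XXX/O.X; (2,1)=-1→.OO/.XX/OXX
ply 2: XOO/.XX/O.X is terminal -1 (O); from .OO/.XX/O.X depth 6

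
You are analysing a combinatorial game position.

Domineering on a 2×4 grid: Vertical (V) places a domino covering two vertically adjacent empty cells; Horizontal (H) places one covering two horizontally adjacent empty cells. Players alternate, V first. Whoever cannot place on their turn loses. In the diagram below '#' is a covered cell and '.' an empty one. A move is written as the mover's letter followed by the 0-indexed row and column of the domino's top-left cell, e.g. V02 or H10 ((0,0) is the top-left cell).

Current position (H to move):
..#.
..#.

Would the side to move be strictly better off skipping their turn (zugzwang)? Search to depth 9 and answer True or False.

zugzwang(..#./..#., H) = False

ply 1, H at ..#./..#. | H00=+1→###./..#.*; H10=+1→..#./###.
ply 2, V at ###./..#. | V03=-1→####/..##*
ply 3, H at ####/..## | H10=+1→####/####*
ply 4: ####/#### is terminal -1 (V); from ..#./..#. depth 9
suppose H passes — search the same position with V to move:
pass> ply 1, V at ..#./..#. | V00=+1→#.#./#.#.*; V01=+1→.##./.##.; V03=-1→..##/..##
pass> ply 2: #.#./#.#. is terminal -1 (H); from ..#./..#. depth 9
for H: play +1, pass -1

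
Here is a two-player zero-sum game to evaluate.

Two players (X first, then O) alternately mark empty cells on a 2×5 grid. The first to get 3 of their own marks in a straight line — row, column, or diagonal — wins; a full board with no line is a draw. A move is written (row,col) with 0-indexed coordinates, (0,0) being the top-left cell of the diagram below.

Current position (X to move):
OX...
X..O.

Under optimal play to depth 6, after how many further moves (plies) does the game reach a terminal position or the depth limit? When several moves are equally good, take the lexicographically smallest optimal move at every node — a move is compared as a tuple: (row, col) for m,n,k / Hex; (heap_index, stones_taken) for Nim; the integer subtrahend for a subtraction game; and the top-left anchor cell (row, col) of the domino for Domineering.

[OX.../X..O.] X move#1: (0,2):+0/OXX../X..O.*, (0,3):+0/OX.X./X..O., (0,4):-1/OX..X/X..O., (1,1):+0/OX.../XX.O., (1,2):+0/OX.../X.XO., (1,4):+0/OX.../X..OX
[OXX../X..O.] O move#2: (0,3):+0/OXXO./X..O.*, (0,4):-1/OXX.O/X..O., (1,1):-1/OXX../XO.O., (1,2):-1/OXX../X.OO., (1,4):-1/OXX../X..OO
[OXXO./X..O.] X move#3: (0,4):-1/OXXOX/X..O., (1,1):+0/OXXO./XX.O.*, (1,2):+0/OXXO./X.XO., (1,4):+0/OXXO./X..OX
[OXXO./XX.O.] O move#4: (0,4):-1/OXXOO/XX.O., (1,2):+0/OXXO./XXOO.*, (1,4):-1/OXXO./XX.OO
[OXXO./XXOO.] X move#5: (0,4):-1/OXXOX/XXOO., (1,4):+0/OXXO./XXOOX*
[OXXO./XXOOX] O move#6: (0,4):+0/OXXOO/XXOOX*
[OXXOO/XXOOX] end (terminal +0, X#7); searched OX.../X..O. to 6

PV length from [OX.../X..O.]: 6 plies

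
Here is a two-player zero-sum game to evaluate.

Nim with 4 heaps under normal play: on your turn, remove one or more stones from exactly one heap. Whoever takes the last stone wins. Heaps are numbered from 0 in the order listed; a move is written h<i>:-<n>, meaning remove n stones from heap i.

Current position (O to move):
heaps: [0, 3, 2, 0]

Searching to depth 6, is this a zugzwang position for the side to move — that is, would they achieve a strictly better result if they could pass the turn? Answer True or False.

ply 1, O at (0,3,2,0) | h1:-1=+1→(0,2,2,0)*; h1:-2=-1→(0,1,2,0); h1:-3=-1→(0,0,2,0); h2:-1=-1→(0,3,1,0); h2:-2=-1→(0,3,0,0)
ply 2, X at (0,2,2,0) | h1:-1=-1→(0,1,2,0)*; h1:-2=-1→(0,0,2,0); h2:-1=-1→(0,2,1,0); h2:-2=-1→(0,2,0,0)
ply 3, O at (0,1,2,0) | h1:-1=-1→(0,0,2,0); h2:-1=+1→(0,1,1,0)*; h2:-2=-1→(0,1,0,0)
ply 4, X at (0,1,1,0) | h1:-1=-1→(0,0,1,0)*; h2:-1=-1→(0,1,0,0)
ply 5, O at (0,0,1,0) | h2:-1=+1→(0,0,0,0)*
ply 6: (0,0,0,0) is terminal -1 (X); from (0,3,2,0) depth 6
if O skipped the turn, X would face:
~ ply 1, X at (0,3,2,0) | h1:-1=+1→(0,2,2,0)*; h1:-2=-1→(0,1,2,0); h1:-3=-1→(0,0,2,0); h2:-1=-1→(0,3,1,0); h2:-2=-1→(0,3,0,0)
~ ply 2, O at (0,2,2,0) | h1:-1=-1→(0,1,2,0)*; h1:-2=-1→(0,0,2,0); h2:-1=-1→(0,2,1,0); h2:-2=-1→(0,2,0,0)
~ ply 3, X at (0,1,2,0) | h1:-1=-1→(0,0,2,0); h2:-1=+1→(0,1,1,0)*; h2:-2=-1→(0,1,0,0)
~ ply 4, O at (0,1,1,0) | h1:-1=-1→(0,0,1,0)*; h2:-1=-1→(0,1,0,0)
~ ply 5, X at (0,0,1,0) | h2:-1=+1→(0,0,0,0)*
~ ply 6: (0,0,0,0) is terminal -1 (O); from (0,3,2,0) depth 6
compare (O): move=+1 vs pass=-1

zugzwang((0,3,2,0), O) = False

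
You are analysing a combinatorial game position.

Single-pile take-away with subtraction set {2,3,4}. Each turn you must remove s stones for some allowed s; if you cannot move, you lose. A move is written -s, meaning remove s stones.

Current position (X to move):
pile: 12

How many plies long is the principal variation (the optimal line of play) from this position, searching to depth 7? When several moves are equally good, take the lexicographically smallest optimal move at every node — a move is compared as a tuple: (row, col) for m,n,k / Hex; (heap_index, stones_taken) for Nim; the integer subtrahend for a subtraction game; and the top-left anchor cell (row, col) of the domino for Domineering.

[12] X move#1: -2:-1/10*, -3:-1/9, -4:-1/8
[10] O move#2: -2:-1/8, -3:+1/7*, -4:+1/6
[7] X move#3: -2:-1/5*, -3:-1/4, -4:-1/3
[5] O move#4: -2:-1/3, -3:-1/2, -4:+1/1*
[1] end (terminal -1, X#5); searched 12 to 7

PV length from [12]: 4 plies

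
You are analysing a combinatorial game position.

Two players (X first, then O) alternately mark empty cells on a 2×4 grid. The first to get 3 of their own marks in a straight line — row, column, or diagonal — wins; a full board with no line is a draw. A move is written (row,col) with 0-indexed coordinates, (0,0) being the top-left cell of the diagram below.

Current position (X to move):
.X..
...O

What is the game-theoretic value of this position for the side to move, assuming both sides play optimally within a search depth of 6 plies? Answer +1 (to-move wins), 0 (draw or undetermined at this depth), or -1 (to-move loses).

value(.X../...O, X) = +1

p1 X@[.X../...O]: (0,0)[XX../...O]+0 (0,2)[.XX./...O]+1* (0,3)[.X.X/...O]+0 (1,0)[.X../X..O]+0 (1,1)[.X../.X.O]+0 (1,2)[.X../..XO]+0
p2 O@[.XX./...O]: (0,0)[OXX./...O]-1* (0,3)[.XXO/...O]-1 (1,0)[.XX./O..O]-1 (1,1)[.XX./.O.O]-1 (1,2)[.XX./..OO]-1
p3 X@[OXX./...O]: (0,3)[OXXX/...O]+1* (1,0)[OXX./X..O]+0 (1,1)[OXX./.X.O]+0 (1,2)[OXX./..XO]+0
p4 O@[OXXX/...O] terminal -1; root [.X../...O] d6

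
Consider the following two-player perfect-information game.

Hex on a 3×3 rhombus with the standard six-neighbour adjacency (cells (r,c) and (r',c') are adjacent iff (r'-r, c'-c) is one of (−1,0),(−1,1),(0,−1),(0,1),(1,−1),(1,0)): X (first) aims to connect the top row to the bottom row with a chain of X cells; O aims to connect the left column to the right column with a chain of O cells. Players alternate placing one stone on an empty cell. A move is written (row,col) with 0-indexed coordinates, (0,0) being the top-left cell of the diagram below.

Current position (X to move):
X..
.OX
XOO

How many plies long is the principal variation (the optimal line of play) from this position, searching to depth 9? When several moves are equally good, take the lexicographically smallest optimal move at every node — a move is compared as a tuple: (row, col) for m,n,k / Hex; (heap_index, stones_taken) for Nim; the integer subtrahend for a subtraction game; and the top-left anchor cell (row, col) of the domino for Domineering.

PV length from [X../.OX/XOO]: 1 ply

p1 X@[X../.OX/XOO]: (0,1)[XX./.OX/XOO]-1 (0,2)[X.X/.OX/XOO]-1 (1,0)[X../XOX/XOO]+1*
p2 O@[X../XOX/XOO] terminal -1; root [X../.OX/XOO] d9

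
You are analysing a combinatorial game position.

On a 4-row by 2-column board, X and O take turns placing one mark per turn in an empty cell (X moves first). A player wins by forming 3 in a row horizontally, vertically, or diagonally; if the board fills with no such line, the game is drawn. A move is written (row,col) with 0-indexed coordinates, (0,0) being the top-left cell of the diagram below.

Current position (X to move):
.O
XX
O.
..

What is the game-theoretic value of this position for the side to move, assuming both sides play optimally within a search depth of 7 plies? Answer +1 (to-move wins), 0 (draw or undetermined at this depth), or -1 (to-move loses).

[.O/XX/O./..] X move#1: (0,0):+0/XO/XX/O./..*, (2,1):+0/.O/XX/OX/.., (3,0):+0/.O/XX/O./X., (3,1):+0/.O/XX/O./.X
[XO/XX/O./..] O move#2: (2,1):+0/XO/XX/OO/..*, (3,0):+0/XO/XX/O./O., (3,1):+0/XO/XX/O./.O
[XO/XX/OO/..] X move#3: (3,0):+0/XO/XX/OO/X.*, (3,1):+0/XO/XX/OO/.X
[XO/XX/OO/X.] O move#4: (3,1):+0/XO/XX/OO/XO*
[XO/XX/OO/XO] end (terminal +0, X#5); searched .O/XX/O./.. to 7

value(.O/XX/O./.., X) = 0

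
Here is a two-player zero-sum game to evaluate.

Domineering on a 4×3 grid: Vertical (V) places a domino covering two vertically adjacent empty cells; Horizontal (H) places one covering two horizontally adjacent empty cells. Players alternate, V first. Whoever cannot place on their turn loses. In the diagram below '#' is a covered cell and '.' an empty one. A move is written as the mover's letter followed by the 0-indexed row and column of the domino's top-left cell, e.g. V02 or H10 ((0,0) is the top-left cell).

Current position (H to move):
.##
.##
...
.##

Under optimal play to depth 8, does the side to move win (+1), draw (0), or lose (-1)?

ply 1, H at .##/.##/.../.## | H20=-1→.##/.##/##./.##*; H21=-1→.##/.##/.##/.##
ply 2, V at .##/.##/##./.## | V00=+1→###/###/##./.##*
ply 3: ###/###/##./.## is terminal -1 (H); from .##/.##/.../.## depth 8

value(.##/.##/.../.##, H) = -1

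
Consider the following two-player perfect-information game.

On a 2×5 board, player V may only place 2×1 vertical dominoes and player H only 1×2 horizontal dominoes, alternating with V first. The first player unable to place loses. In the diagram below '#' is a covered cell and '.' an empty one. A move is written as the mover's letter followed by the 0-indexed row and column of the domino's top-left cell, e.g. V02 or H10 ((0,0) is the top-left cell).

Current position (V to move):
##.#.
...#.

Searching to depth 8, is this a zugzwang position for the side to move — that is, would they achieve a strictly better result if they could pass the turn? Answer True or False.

zugzwang(##.#./...#., V) = False

[##.#./...#.] V move#1: V02:+1/####./..##.*, V04:-1/##.##/...##
[####./..##.] H move#2: H10:-1/####./####.*
[####./####.] V move#3: V04:+1/#####/#####*
[#####/#####] end (terminal -1, H#4); searched ##.#./...#. to 8
pass branch (H moves first from the same position):
  | [##.#./...#.] H move#1: H10:-1/##.#./##.#.*, H11:-1/##.#./.###.
  | [##.#./##.#.] V move#2: V02:+1/####./####.*, V04:+1/##.##/##.##
  | [####./####.] end (terminal -1, H#3); searched ##.#./...#. to 8
V moving scores +1; V passing scores +1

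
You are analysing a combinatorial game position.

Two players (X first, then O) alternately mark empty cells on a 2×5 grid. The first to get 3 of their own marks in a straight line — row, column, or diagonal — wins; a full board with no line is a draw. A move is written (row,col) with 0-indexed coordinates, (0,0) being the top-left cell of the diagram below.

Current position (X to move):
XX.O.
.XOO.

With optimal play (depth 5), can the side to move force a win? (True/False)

ply 1, X at XX.O./.XOO. | (0,2)=+1→XXXO./.XOO.*; (0,4)=-1→XX.OX/.XOO.; (1,0)=-1→XX.O./XXOO.; (1,4)=+0→XX.O./.XOOX
ply 2: XXXO./.XOO. is terminal -1 (O); from XX.O./.XOO. depth 5

X winning at [XX.O./.XOO.]: True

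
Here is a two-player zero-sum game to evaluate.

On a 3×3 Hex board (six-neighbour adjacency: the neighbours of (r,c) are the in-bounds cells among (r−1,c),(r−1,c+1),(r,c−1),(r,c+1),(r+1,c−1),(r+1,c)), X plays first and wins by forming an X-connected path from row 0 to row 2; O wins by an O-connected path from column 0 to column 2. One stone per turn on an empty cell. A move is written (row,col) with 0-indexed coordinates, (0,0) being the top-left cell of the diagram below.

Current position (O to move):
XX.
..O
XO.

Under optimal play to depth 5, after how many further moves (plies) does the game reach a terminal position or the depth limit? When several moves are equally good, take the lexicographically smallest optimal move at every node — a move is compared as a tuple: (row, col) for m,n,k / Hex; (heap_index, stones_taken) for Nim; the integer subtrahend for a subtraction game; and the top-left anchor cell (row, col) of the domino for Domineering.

ply 1, O at XX./..O/XO. | (0,2)=-1→XXO/..O/XO.*; (1,0)=-1→XX./O.O/XO.; (1,1)=-1→XX./.OO/XO.; (2,2)=-1→XX./..O/XOO
ply 2, X at XXO/..O/XO. | (1,0)=+1→XXO/X.O/XO.*; (1,1)=+1→XXO/.XO/XO.; (2,2)=+1→XXO/..O/XOX
ply 3: XXO/X.O/XO. is terminal -1 (O); from XX./..O/XO. depth 5

PV length from [XX./..O/XO.]: 2 plies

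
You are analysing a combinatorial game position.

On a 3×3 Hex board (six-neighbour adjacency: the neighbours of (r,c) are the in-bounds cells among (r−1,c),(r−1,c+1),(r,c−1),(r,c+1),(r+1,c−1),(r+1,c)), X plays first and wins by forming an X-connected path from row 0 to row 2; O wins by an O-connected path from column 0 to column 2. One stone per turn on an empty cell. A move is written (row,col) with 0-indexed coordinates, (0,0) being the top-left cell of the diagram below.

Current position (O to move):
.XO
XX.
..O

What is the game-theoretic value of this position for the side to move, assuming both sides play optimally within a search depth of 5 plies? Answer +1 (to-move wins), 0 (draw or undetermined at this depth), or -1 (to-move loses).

value(.XO/XX./..O, O) = -1

ply 1, O at .XO/XX./..O | (0,0)=-1→OXO/XX./..O*; (1,2)=-1→.XO/XXO/..O; (2,0)=-1→.XO/XX./O.O; (2,1)=-1→.XO/XX./.OO
ply 2, X at OXO/XX./..O | (1,2)=+1→OXO/XXX/..O*; (2,0)=+1→OXO/XX./X.O; (2,1)=+1→OXO/XX./.XO
ply 3, O at OXO/XXX/..O | (2,0)=-1→OXO/XXX/O.O*; (2,1)=-1→OXO/XXX/.OO
ply 4, X at OXO/XXX/O.O | (2,1)=+1→OXO/XXX/OXO*
ply 5: OXO/XXX/OXO is terminal -1 (O); from .XO/XX./..O depth 5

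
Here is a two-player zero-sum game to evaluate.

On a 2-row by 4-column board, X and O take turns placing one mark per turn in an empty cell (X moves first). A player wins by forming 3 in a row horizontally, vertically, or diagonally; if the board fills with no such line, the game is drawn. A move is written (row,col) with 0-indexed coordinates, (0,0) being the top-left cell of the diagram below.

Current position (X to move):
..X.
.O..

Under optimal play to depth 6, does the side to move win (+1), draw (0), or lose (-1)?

value(..X./.O.., X) = +1

[..X./.O..] X move#1: (0,0):+0/X.X./.O.., (0,1):+1/.XX./.O..*, (0,3):+0/..XX/.O.., (1,0):+0/..X./XO.., (1,2):+0/..X./.OX., (1,3):+0/..X./.O.X
[.XX./.O..] O move#2: (0,0):-1/OXX./.O..*, (0,3):-1/.XXO/.O.., (1,0):-1/.XX./OO.., (1,2):-1/.XX./.OO., (1,3):-1/.XX./.O.O
[OXX./.O..] X move#3: (0,3):+1/OXXX/.O..*, (1,0):+0/OXX./XO.., (1,2):+0/OXX./.OX., (1,3):+0/OXX./.O.X
[OXXX/.O..] end (terminal -1, O#4); searched ..X./.O.. to 6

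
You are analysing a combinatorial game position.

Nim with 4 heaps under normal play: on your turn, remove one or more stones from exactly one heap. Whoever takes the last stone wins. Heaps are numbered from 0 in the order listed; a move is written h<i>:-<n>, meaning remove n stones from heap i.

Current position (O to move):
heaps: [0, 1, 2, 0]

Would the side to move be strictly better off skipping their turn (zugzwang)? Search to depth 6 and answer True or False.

ply 1, O at (0,1,2,0) | h1:-1=-1→(0,0,2,0); h2:-1=+1→(0,1,1,0)*; h2:-2=-1→(0,1,0,0)
ply 2, X at (0,1,1,0) | h1:-1=-1→(0,0,1,0)*; h2:-1=-1→(0,1,0,0)
ply 3, O at (0,0,1,0) | h2:-1=+1→(0,0,0,0)*
ply 4: (0,0,0,0) is terminal -1 (X); from (0,1,2,0) depth 6
if O skipped the turn, X would face:
~ ply 1, X at (0,1,2,0) | h1:-1=-1→(0,0,2,0); h2:-1=+1→(0,1,1,0)*; h2:-2=-1→(0,1,0,0)
~ ply 2, O at (0,1,1,0) | h1:-1=-1→(0,0,1,0)*; h2:-1=-1→(0,1,0,0)
~ ply 3, X at (0,0,1,0) | h2:-1=+1→(0,0,0,0)*
~ ply 4: (0,0,0,0) is terminal -1 (O); from (0,1,2,0) depth 6
compare (O): move=+1 vs pass=-1

zugzwang((0,1,2,0), O) = False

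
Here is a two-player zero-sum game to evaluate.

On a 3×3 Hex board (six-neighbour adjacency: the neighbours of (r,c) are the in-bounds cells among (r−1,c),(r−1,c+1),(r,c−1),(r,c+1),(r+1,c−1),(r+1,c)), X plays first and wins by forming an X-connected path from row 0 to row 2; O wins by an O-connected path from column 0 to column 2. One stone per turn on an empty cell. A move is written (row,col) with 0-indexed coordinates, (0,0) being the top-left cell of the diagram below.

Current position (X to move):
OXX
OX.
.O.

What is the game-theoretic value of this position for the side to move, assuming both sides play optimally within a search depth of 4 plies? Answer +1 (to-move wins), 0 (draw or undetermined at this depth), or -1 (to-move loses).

value(OXX/OX./.O., X) = +1

[OXX/OX./.O.] X move#1: (1,2):+1/OXX/OXX/.O.*, (2,0):+1/OXX/OX./XO., (2,2):+1/OXX/OX./.OX
[OXX/OXX/.O.] O move#2: (2,0):-1/OXX/OXX/OO.*, (2,2):-1/OXX/OXX/.OO
[OXX/OXX/OO.] X move#3: (2,2):+1/OXX/OXX/OOX*
[OXX/OXX/OOX] end (terminal -1, O#4); searched OXX/OX./.O. to 4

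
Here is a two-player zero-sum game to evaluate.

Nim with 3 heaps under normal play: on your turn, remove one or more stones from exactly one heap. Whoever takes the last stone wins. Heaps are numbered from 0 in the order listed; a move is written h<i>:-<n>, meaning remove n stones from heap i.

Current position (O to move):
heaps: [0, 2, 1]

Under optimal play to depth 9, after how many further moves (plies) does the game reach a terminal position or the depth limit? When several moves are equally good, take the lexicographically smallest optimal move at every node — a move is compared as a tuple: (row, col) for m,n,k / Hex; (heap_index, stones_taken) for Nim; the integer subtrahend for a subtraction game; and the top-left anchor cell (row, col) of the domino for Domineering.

ply 1, O at (0,2,1) | h1:-1=+1→(0,1,1)*; h1:-2=-1→(0,0,1); h2:-1=-1→(0,2,0)
ply 2, X at (0,1,1) | h1:-1=-1→(0,0,1)*; h2:-1=-1→(0,1,0)
ply 3, O at (0,0,1) | h2:-1=+1→(0,0,0)*
ply 4: (0,0,0) is terminal -1 (X); from (0,2,1) depth 9

PV length from [(0,2,1)]: 3 plies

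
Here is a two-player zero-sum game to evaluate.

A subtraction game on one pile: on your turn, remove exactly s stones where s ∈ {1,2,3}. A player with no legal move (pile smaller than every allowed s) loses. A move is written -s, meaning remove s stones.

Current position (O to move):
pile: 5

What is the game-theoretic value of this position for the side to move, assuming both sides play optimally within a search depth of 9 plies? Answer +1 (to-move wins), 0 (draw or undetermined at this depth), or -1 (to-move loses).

value(5, O) = +1

ply 1, O at 5 | -1=+1→4*; -2=-1→3; -3=-1→2
ply 2, X at 4 | -1=-1→3*; -2=-1→2; -3=-1→1
ply 3, O at 3 | -1=-1→2; -2=-1→1; -3=+1→0*
ply 4: 0 is terminal -1 (X); from 5 depth 9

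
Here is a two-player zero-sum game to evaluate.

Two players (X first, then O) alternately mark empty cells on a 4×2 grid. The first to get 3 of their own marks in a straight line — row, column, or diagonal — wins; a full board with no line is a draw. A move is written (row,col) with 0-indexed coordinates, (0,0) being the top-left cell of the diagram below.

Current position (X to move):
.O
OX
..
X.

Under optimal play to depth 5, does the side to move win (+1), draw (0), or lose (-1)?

p1 X@[.O/OX/../X.]: (0,0)[XO/OX/../X.]+0* (2,0)[.O/OX/X./X.]+0 (2,1)[.O/OX/.X/X.]+0 (3,1)[.O/OX/../XX]+0
p2 O@[XO/OX/../X.]: (2,0)[XO/OX/O./X.]+0* (2,1)[XO/OX/.O/X.]+0 (3,1)[XO/OX/../XO]+0
p3 X@[XO/OX/O./X.]: (2,1)[XO/OX/OX/X.]+0* (3,1)[XO/OX/O./XX]+0
p4 O@[XO/OX/OX/X.]: (3,1)[XO/OX/OX/XO]+0*
p5 X@[XO/OX/OX/XO] terminal +0; root [.O/OX/../X.] d5

value(.O/OX/../X., X) = 0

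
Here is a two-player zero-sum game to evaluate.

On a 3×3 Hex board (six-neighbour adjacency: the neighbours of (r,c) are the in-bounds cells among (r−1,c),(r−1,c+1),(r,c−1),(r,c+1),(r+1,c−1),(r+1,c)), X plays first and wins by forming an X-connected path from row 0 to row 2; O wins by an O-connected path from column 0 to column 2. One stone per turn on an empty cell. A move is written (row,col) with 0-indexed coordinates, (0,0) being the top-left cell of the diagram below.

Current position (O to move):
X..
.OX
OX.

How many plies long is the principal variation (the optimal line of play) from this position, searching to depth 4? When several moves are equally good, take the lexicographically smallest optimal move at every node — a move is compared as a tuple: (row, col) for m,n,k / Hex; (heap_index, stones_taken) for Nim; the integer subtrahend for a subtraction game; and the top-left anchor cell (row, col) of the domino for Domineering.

PV length from [X../.OX/OX.]: 1 ply

ply 1, O at X../.OX/OX. | (0,1)=-1→XO./.OX/OX.; (0,2)=+1→X.O/.OX/OX.*; (1,0)=-1→X../OOX/OX.; (2,2)=-1→X../.OX/OXO
ply 2: X.O/.OX/OX. is terminal -1 (X); from X../.OX/OX. depth 4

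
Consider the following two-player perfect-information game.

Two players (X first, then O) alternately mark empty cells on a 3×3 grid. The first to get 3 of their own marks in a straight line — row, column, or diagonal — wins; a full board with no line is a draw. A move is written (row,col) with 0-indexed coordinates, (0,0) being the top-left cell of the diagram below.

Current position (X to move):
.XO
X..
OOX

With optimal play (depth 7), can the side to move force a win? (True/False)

X winning at [.XO/X../OOX]: True

ply 1, X at .XO/X../OOX | (0,0)=-1→XXO/X../OOX; (1,1)=+1→.XO/XX./OOX*; (1,2)=-1→.XO/X.X/OOX
ply 2, O at .XO/XX./OOX | (0,0)=-1→OXO/XX./OOX*; (1,2)=-1→.XO/XXO/OOX
ply 3, X at OXO/XX./OOX | (1,2)=+1→OXO/XXX/OOX*
ply 4: OXO/XXX/OOX is terminal -1 (O); from .XO/X../OOX depth 7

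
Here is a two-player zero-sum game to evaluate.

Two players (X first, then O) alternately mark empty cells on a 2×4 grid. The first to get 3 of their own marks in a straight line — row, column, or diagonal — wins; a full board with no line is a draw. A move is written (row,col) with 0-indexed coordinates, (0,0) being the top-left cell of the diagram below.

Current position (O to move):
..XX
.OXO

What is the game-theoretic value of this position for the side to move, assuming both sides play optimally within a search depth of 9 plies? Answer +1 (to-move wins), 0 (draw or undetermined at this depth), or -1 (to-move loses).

value(..XX/.OXO, O) = 0

[..XX/.OXO] O move#1: (0,0):-1/O.XX/.OXO, (0,1):+0/.OXX/.OXO*, (1,0):-1/..XX/OOXO
[.OXX/.OXO] X move#2: (0,0):+0/XOXX/.OXO*, (1,0):+0/.OXX/XOXO
[XOXX/.OXO] O move#3: (1,0):+0/XOXX/OOXO*
[XOXX/OOXO] end (terminal +0, X#4); searched ..XX/.OXO to 9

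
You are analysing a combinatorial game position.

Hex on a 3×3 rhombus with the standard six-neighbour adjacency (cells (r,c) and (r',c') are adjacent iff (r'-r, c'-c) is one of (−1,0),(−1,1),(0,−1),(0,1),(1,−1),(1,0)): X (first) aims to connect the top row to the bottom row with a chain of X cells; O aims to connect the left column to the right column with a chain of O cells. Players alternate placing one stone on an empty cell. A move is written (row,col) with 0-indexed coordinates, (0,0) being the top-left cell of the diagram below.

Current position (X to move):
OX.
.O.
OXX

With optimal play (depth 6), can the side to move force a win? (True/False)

X winning at [OX./.O./OXX]: False

p1 X@[OX./.O./OXX]: (0,2)[OXX/.O./OXX]-1* (1,0)[OX./XO./OXX]-1 (1,2)[OX./.OX/OXX]-1
p2 O@[OXX/.O./OXX]: (1,0)[OXX/OO./OXX]-1 (1,2)[OXX/.OO/OXX]+1*
p3 X@[OXX/.OO/OXX] terminal -1; root [OX./.O./OXX] d6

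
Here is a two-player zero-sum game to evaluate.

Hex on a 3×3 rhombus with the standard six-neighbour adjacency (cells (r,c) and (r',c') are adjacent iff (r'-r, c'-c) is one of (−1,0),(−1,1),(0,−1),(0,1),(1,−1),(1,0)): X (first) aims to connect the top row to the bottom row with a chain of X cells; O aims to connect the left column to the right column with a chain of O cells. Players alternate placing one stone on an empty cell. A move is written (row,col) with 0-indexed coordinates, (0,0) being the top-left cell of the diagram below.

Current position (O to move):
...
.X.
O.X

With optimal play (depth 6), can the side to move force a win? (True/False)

O winning at [.../.X./O.X]: False

[.../.X./O.X] O move#1: (0,0):-1/O../.X./O.X*, (0,1):-1/.O./.X./O.X, (0,2):-1/..O/.X./O.X, (1,0):-1/.../OX./O.X, (1,2):-1/.../.XO/O.X, (2,1):-1/.../.X./OOX
[O../.X./O.X] X move#2: (0,1):+1/OX./.X./O.X*, (0,2):+1/O.X/.X./O.X, (1,0):+1/O../XX./O.X, (1,2):+1/O../.XX/O.X, (2,1):+1/O../.X./OXX
[OX./.X./O.X] O move#3: (0,2):-1/OXO/.X./O.X*, (1,0):-1/OX./OX./O.X, (1,2):-1/OX./.XO/O.X, (2,1):-1/OX./.X./OOX
[OXO/.X./O.X] X move#4: (1,0):+1/OXO/XX./O.X*, (1,2):+1/OXO/.XX/O.X, (2,1):+1/OXO/.X./OXX
[OXO/XX./O.X] O move#5: (1,2):-1/OXO/XXO/O.X*, (2,1):-1/OXO/XX./OOX
[OXO/XXO/O.X] X move#6: (2,1):+1/OXO/XXO/OXX*
[OXO/XXO/OXX] end (terminal -1, O#7); searched .../.X./O.X to 6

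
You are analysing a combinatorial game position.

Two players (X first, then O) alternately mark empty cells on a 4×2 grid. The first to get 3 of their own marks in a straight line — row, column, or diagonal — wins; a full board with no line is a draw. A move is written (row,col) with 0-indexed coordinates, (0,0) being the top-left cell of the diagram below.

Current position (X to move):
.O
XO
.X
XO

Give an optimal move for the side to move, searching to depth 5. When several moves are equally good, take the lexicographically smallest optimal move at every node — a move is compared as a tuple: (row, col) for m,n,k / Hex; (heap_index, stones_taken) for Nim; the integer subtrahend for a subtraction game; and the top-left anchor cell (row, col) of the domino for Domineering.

[.O/XO/.X/XO] X move#1: (0,0):+0/XO/XO/.X/XO, (2,0):+1/.O/XO/XX/XO*
[.O/XO/XX/XO] end (terminal -1, O#2); searched .O/XO/.X/XO to 5

X's best at [.O/XO/.X/XO]: (2,0)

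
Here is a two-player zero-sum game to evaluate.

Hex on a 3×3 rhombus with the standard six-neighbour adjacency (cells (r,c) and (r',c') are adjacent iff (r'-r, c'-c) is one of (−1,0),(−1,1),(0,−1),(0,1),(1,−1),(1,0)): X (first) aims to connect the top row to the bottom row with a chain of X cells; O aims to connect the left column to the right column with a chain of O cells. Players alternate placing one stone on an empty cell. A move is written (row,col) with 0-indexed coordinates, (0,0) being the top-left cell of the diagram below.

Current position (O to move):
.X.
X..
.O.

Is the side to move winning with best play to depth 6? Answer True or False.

p1 O@[.X./X../.O.]: (0,0)[OX./X../.O.]-1 (0,2)[.XO/X../.O.]-1 (1,1)[.X./XO./.O.]-1 (1,2)[.X./X.O/.O.]-1 (2,0)[.X./X../OO.]+1* (2,2)[.X./X../.OO]-1
p2 X@[.X./X../OO.]: (0,0)[XX./X../OO.]-1* (0,2)[.XX/X../OO.]-1 (1,1)[.X./XX./OO.]-1 (1,2)[.X./X.X/OO.]-1 (2,2)[.X./X../OOX]-1
p3 O@[XX./X../OO.]: (0,2)[XXO/X../OO.]+1* (1,1)[XX./XO./OO.]+1 (1,2)[XX./X.O/OO.]+1 (2,2)[XX./X../OOO]+1
p4 X@[XXO/X../OO.]: (1,1)[XXO/XX./OO.]-1* (1,2)[XXO/X.X/OO.]-1 (2,2)[XXO/X../OOX]-1
p5 O@[XXO/XX./OO.]: (1,2)[XXO/XXO/OO.]+1* (2,2)[XXO/XX./OOO]+1
p6 X@[XXO/XXO/OO.] terminal -1; root [.X./X../.O.] d6

O winning at [.X./X../.O.]: True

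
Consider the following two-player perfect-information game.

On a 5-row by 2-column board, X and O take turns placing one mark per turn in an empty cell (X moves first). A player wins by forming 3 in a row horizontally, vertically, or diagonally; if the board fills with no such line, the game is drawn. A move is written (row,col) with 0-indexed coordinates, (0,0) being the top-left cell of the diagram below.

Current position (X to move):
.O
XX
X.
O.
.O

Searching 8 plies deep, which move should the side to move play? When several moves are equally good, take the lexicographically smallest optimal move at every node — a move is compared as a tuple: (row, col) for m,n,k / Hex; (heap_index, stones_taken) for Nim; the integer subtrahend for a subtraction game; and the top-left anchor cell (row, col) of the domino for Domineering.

[.O/XX/X./O./.O] X move#1: (0,0):+1/XO/XX/X./O./.O*, (2,1):+1/.O/XX/XX/O./.O, (3,1):+1/.O/XX/X./OX/.O, (4,0):+0/.O/XX/X./O./XO
[XO/XX/X./O./.O] end (terminal -1, O#2); searched .O/XX/X./O./.O to 8

X's best at [.O/XX/X./O./.O]: (0,0)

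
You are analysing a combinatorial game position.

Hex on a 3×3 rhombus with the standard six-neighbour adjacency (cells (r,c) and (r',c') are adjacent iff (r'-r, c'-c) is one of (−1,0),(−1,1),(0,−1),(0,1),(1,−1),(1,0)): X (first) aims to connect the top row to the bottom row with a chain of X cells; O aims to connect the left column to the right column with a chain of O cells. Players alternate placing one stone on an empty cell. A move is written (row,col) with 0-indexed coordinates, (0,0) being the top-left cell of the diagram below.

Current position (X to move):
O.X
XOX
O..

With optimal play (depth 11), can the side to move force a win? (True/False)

X winning at [O.X/XOX/O..]: True

ply 1, X at O.X/XOX/O.. | (0,1)=+1→OXX/XOX/O..*; (2,1)=+1→O.X/XOX/OX.; (2,2)=+1→O.X/XOX/O.X
ply 2, O at OXX/XOX/O.. | (2,1)=-1→OXX/XOX/OO.*; (2,2)=-1→OXX/XOX/O.O
ply 3, X at OXX/XOX/OO. | (2,2)=+1→OXX/XOX/OOX*
ply 4: OXX/XOX/OOX is terminal -1 (O); from O.X/XOX/O.. depth 11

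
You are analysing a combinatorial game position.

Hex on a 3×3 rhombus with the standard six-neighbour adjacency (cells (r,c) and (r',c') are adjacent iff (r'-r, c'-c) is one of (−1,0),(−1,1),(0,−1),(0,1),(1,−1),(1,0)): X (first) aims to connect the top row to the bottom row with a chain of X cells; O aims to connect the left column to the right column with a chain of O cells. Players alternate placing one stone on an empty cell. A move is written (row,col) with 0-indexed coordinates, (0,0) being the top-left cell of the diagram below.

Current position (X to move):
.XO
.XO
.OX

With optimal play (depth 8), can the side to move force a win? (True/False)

p1 X@[.XO/.XO/.OX]: (0,0)[XXO/.XO/.OX]-1 (1,0)[.XO/XXO/.OX]-1 (2,0)[.XO/.XO/XOX]+1*
p2 O@[.XO/.XO/XOX] terminal -1; root [.XO/.XO/.OX] d8

X winning at [.XO/.XO/.OX]: True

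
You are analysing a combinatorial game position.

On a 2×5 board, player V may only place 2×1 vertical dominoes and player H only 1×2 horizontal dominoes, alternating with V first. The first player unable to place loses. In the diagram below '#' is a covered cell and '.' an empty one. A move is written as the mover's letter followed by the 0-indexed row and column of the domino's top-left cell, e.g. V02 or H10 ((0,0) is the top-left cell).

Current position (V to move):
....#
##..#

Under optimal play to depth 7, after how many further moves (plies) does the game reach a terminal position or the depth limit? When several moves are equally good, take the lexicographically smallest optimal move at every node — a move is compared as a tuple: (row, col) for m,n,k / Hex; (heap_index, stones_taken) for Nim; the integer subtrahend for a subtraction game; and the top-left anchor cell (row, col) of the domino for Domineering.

ply 1, V at ....#/##..# | V02=+1→..#.#/###.#*; V03=-1→...##/##.##
ply 2, H at ..#.#/###.# | H00=-1→###.#/###.#*
ply 3, V at ###.#/###.# | V03=+1→#####/#####*
ply 4: #####/##### is terminal -1 (H); from ....#/##..# depth 7

PV length from [....#/##..#]: 3 plies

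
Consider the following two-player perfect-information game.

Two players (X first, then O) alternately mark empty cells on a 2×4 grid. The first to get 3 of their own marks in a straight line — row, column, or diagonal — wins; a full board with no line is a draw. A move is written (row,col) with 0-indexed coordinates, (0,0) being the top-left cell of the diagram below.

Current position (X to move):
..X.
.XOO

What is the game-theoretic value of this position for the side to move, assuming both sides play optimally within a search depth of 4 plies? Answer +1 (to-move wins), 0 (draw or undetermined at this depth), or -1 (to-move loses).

ply 1, X at ..X./.XOO | (0,0)=+0→X.X./.XOO; (0,1)=+1→.XX./.XOO*; (0,3)=+0→..XX/.XOO; (1,0)=+0→..X./XXOO
ply 2, O at .XX./.XOO | (0,0)=-1→OXX./.XOO*; (0,3)=-1→.XXO/.XOO; (1,0)=-1→.XX./OXOO
ply 3, X at OXX./.XOO | (0,3)=+1→OXXX/.XOO*; (1,0)=+0→OXX./XXOO
ply 4: OXXX/.XOO is terminal -1 (O); from ..X./.XOO depth 4

value(..X./.XOO, X) = +1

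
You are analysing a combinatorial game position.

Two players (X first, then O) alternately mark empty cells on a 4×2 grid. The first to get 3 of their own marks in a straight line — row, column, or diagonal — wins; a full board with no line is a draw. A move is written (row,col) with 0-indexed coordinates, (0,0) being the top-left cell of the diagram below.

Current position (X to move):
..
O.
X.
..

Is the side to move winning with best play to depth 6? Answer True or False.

X winning at [../O./X./..]: False

p1 X@[../O./X./..]: (0,0)[X./O./X./..]+0* (0,1)[.X/O./X./..]+0 (1,1)[../OX/X./..]+0 (2,1)[../O./XX/..]+0 (3,0)[../O./X./X.]+0 (3,1)[../O./X./.X]+0
p2 O@[X./O./X./..]: (0,1)[XO/O./X./..]+0* (1,1)[X./OO/X./..]+0 (2,1)[X./O./XO/..]+0 (3,0)[X./O./X./O.]+0 (3,1)[X./O./X./.O]+0
p3 X@[XO/O./X./..]: (1,1)[XO/OX/X./..]+0* (2,1)[XO/O./XX/..]+0 (3,0)[XO/O./X./X.]+0 (3,1)[XO/O./X./.X]+0
p4 O@[XO/OX/X./..]: (2,1)[XO/OX/XO/..]+0* (3,0)[XO/OX/X./O.]+0 (3,1)[XO/OX/X./.O]+0
p5 X@[XO/OX/XO/..]: (3,0)[XO/OX/XO/X.]+0* (3,1)[XO/OX/XO/.X]+0
p6 O@[XO/OX/XO/X.]: (3,1)[XO/OX/XO/XO]+0*
p7 X@[XO/OX/XO/XO] terminal +0; root [../O./X./..] d6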